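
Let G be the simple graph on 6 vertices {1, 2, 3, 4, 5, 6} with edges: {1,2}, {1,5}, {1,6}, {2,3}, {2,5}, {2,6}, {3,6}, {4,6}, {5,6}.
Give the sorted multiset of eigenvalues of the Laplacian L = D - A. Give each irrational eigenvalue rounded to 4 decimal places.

Each diagonal entry of L is the vertex degree and each off-diagonal entry is -1 where an edge is present, 0 otherwise; in the order [1, 2, 3, 4, 5, 6] the diagonal is [3, 4, 2, 1, 3, 5]. Since every row of L sums to 0, the all-ones vector is in the kernel and 0 is an eigenvalue. The single zero eigenvalue shows the graph is connected. By the matrix-tree theorem the graph has (1/6) * product of the nonzero eigenvalues = 40 spanning trees. There is one zero in the spectrum, matching the 1 component.

[0, 1, 2, 4, 5, 6]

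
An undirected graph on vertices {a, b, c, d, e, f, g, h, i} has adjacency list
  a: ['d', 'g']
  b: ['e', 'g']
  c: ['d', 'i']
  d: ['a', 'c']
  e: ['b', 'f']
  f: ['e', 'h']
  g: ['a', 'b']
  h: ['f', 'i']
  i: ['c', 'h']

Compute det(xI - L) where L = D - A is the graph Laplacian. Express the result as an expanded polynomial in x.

x^9 - 18x^8 + 135x^7 - 546x^6 + 1287x^5 - 1782x^4 + 1386x^3 - 540x^2 + 81x

Reading degrees in the order [a, b, c, d, e, f, g, h, i] gives [2, 2, 2, 2, 2, 2, 2, 2, 2]; set D = diag(2, 2, 2, 2, 2, 2, 2, 2, 2) and form L = D - A. L has integer entries, so p(x) = det(xI - L) has integer coefficients. Expanding the determinant yields x^9 - 18x^8 + 135x^7 - 546x^6 + 1287x^5 - 1782x^4 + 1386x^3 - 540x^2 + 81x. The coefficient of x^8 equals -trace(L) = -18, matching the sum of degrees. By the matrix-tree theorem the graph has (1/9) * product of the nonzero eigenvalues = 9 spanning trees. There is one zero in the spectrum, matching the 1 component.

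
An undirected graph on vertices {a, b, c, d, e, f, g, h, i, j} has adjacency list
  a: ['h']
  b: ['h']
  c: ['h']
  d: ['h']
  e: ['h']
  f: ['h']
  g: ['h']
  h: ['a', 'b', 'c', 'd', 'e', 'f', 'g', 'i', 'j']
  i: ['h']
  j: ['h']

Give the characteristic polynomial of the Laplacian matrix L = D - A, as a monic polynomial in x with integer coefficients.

Each diagonal entry of L is the vertex degree and each off-diagonal entry is -1 where an edge is present, 0 otherwise; in the order [a, b, c, d, e, f, g, h, i, j] the diagonal is [1, 1, 1, 1, 1, 1, 1, 9, 1, 1]. Computing det(xI - L) by cofactor expansion (or equivalently via sum-over-permutations) gives x^10 - 18x^9 + 108x^8 - 336x^7 + 630x^6 - 756x^5 + 588x^4 - 288x^3 + 81x^2 - 10x. The coefficient of x^9 equals -trace(L) = -18, matching the sum of degrees. The largest eigenvalue, 10, is at most the vertex count 10.

x^10 - 18x^9 + 108x^8 - 336x^7 + 630x^6 - 756x^5 + 588x^4 - 288x^3 + 81x^2 - 10x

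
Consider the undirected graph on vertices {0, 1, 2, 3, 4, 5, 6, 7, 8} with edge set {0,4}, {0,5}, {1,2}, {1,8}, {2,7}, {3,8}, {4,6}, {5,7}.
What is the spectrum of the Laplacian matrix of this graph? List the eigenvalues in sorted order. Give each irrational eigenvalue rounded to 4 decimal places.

Each diagonal entry of L is the vertex degree and each off-diagonal entry is -1 where an edge is present, 0 otherwise; in the order [0, 1, 2, 3, 4, 5, 6, 7, 8] the diagonal is [2, 2, 2, 1, 2, 2, 1, 2, 2]. The multiplicity of 0 as a Laplacian eigenvalue equals the number of connected components. By the matrix-tree theorem the graph has (1/9) * product of the nonzero eigenvalues = 1 spanning tree.

[0, 0.1206, 0.4679, 1, 1.6527, 2.3473, 3, 3.5321, 3.8794]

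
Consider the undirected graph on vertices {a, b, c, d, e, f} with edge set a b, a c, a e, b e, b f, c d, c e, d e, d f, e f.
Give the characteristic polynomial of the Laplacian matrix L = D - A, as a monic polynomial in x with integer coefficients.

With the vertex order [a, b, c, d, e, f], the degrees are [3, 3, 3, 3, 5, 3], giving D = diag(3, 3, 3, 3, 5, 3) and L = D - A. Computing det(xI - L) by cofactor expansion (or equivalently via sum-over-permutations) gives x^6 - 20x^5 + 155x^4 - 580x^3 + 1045x^2 - 726x. The constant term is 0 because L is singular (the all-ones vector lies in its kernel). The eigenvalues sum to 20, which equals trace(L) = 2|E|. The largest eigenvalue, 6, is at most the vertex count 6.

x^6 - 20x^5 + 155x^4 - 580x^3 + 1045x^2 - 726x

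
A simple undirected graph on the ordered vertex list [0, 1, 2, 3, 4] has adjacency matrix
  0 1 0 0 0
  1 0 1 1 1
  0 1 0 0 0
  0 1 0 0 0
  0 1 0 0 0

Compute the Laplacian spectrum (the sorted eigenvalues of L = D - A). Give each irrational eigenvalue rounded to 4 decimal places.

With the vertex order [0, 1, 2, 3, 4], the degrees are [1, 4, 1, 1, 1], giving D = diag(1, 4, 1, 1, 1) and L = D - A. Since every row of L sums to 0, the all-ones vector is in the kernel and 0 is an eigenvalue. The eigenvalues sum to 8, which equals trace(L) = 2|E|. The largest eigenvalue, 5, is at most the vertex count 5.

[0, 1, 1, 1, 5]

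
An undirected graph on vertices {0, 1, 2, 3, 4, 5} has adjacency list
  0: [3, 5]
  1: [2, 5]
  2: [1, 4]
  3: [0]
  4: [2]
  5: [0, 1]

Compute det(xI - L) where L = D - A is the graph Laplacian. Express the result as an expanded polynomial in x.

Reading degrees in the order [0, 1, 2, 3, 4, 5] gives [2, 2, 2, 1, 1, 2]; set D = diag(2, 2, 2, 1, 1, 2) and form L = D - A. Computing det(xI - L) by cofactor expansion (or equivalently via sum-over-permutations) gives x^6 - 10x^5 + 36x^4 - 56x^3 + 35x^2 - 6x. The constant term is 0 because L is singular (the all-ones vector lies in its kernel). There is one zero in the spectrum, matching the 1 component.

x^6 - 10x^5 + 36x^4 - 56x^3 + 35x^2 - 6x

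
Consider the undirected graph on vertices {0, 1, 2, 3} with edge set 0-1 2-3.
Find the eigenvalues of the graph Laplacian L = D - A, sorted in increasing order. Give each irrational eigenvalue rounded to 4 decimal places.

[0, 0, 2, 2]

Reading degrees in the order [0, 1, 2, 3] gives [1, 1, 1, 1]; set D = diag(1, 1, 1, 1) and form L = D - A. Diagonalising L (or applying a numerical eigensolver to the 4x4 matrix) gives the spectrum above. The 2 zero eigenvalues correspond to the 2 connected components. The eigenvalues sum to 4, which equals trace(L) = 2|E|.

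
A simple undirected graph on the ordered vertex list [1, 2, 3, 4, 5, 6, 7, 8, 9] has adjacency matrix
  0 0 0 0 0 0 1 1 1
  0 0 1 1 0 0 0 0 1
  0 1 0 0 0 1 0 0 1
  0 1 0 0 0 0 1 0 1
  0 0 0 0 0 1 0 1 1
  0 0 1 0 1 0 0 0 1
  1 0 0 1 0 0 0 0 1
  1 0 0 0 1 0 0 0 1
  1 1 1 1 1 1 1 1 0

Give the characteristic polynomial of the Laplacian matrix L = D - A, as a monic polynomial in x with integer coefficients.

x^9 - 32x^8 + 428x^7 - 3136x^6 + 13786x^5 - 37232x^4 + 60276x^3 - 53424x^2 + 19845x

Each diagonal entry of L is the vertex degree and each off-diagonal entry is -1 where an edge is present, 0 otherwise; in the order [1, 2, 3, 4, 5, 6, 7, 8, 9] the diagonal is [3, 3, 3, 3, 3, 3, 3, 3, 8]. L has integer entries, so p(x) = det(xI - L) has integer coefficients. Expanding the determinant yields x^9 - 32x^8 + 428x^7 - 3136x^6 + 13786x^5 - 37232x^4 + 60276x^3 - 53424x^2 + 19845x. The coefficient of x^8 equals -trace(L) = -32, matching the sum of degrees. The largest eigenvalue, 9, is at most the vertex count 9. The eigenvalues sum to 32, which equals trace(L) = 2|E|.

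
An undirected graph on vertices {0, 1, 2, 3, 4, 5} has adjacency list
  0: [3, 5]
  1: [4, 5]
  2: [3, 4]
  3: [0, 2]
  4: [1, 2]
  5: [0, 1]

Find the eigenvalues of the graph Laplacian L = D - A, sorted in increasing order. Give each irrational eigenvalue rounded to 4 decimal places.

[0, 1, 1, 3, 3, 4]

Reading degrees in the order [0, 1, 2, 3, 4, 5] gives [2, 2, 2, 2, 2, 2]; set D = diag(2, 2, 2, 2, 2, 2) and form L = D - A. Diagonalising L (or applying a numerical eigensolver to the 6x6 matrix) gives the spectrum above. By the matrix-tree theorem the graph has (1/6) * product of the nonzero eigenvalues = 6 spanning trees. There is one zero in the spectrum, matching the 1 component.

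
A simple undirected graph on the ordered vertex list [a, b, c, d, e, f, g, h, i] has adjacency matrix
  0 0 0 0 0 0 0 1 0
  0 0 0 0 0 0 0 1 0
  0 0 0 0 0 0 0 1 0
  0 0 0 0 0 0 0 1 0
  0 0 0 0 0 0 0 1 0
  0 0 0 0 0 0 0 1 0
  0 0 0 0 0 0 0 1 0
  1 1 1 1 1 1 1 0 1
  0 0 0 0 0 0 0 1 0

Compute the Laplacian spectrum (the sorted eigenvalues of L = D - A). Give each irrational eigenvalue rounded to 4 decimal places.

Reading degrees in the order [a, b, c, d, e, f, g, h, i] gives [1, 1, 1, 1, 1, 1, 1, 8, 1]; set D = diag(1, 1, 1, 1, 1, 1, 1, 8, 1) and form L = D - A. L is symmetric positive semidefinite, so every eigenvalue is real and nonnegative. The single zero eigenvalue shows the graph is connected. There is one zero in the spectrum, matching the 1 component. By the matrix-tree theorem the graph has (1/9) * product of the nonzero eigenvalues = 1 spanning tree.

[0, 1, 1, 1, 1, 1, 1, 1, 9]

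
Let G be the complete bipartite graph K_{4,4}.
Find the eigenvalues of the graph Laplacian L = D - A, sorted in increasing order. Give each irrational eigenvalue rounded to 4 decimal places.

The graph has 8 vertices and degree multiset [4, 4, 4, 4, 4, 4, 4, 4]; D is the diagonal matrix of degrees and L = D - A. Since every row of L sums to 0, the all-ones vector is in the kernel and 0 is an eigenvalue. The single zero eigenvalue shows the graph is connected. The eigenvalues sum to 32, which equals trace(L) = 2|E|. There is one zero in the spectrum, matching the 1 component.

[0, 4, 4, 4, 4, 4, 4, 8]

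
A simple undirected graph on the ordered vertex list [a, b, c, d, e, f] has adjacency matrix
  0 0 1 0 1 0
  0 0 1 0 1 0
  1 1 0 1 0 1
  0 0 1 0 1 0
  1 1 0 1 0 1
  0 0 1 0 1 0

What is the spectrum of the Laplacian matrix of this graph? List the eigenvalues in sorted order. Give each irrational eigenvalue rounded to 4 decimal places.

Each diagonal entry of L is the vertex degree and each off-diagonal entry is -1 where an edge is present, 0 otherwise; in the order [a, b, c, d, e, f] the diagonal is [2, 2, 4, 2, 4, 2]. The multiplicity of 0 as a Laplacian eigenvalue equals the number of connected components. The single zero eigenvalue shows the graph is connected. The largest eigenvalue, 6, is at most the vertex count 6.

[0, 2, 2, 2, 4, 6]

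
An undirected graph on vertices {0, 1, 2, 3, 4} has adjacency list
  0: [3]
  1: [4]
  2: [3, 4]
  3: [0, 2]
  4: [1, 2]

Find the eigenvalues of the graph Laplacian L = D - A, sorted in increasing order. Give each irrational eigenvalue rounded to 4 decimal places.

With the vertex order [0, 1, 2, 3, 4], the degrees are [1, 1, 2, 2, 2], giving D = diag(1, 1, 2, 2, 2) and L = D - A. Since every row of L sums to 0, the all-ones vector is in the kernel and 0 is an eigenvalue.

[0, 0.3820, 1.3820, 2.6180, 3.6180]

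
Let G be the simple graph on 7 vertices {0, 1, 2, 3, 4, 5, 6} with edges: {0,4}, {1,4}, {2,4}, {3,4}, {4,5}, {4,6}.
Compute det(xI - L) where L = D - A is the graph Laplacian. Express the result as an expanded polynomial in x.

x^7 - 12x^6 + 45x^5 - 80x^4 + 75x^3 - 36x^2 + 7x

Reading degrees in the order [0, 1, 2, 3, 4, 5, 6] gives [1, 1, 1, 1, 6, 1, 1]; set D = diag(1, 1, 1, 1, 6, 1, 1) and form L = D - A. The eigenvalues of L are [0, 1, 1, 1, 1, 1, 7]; the characteristic polynomial is the product of (x - lambda_i), which multiplies out to x^7 - 12x^6 + 45x^5 - 80x^4 + 75x^3 - 36x^2 + 7x. The constant term is 0 because L is singular (the all-ones vector lies in its kernel). There is one zero in the spectrum, matching the 1 component.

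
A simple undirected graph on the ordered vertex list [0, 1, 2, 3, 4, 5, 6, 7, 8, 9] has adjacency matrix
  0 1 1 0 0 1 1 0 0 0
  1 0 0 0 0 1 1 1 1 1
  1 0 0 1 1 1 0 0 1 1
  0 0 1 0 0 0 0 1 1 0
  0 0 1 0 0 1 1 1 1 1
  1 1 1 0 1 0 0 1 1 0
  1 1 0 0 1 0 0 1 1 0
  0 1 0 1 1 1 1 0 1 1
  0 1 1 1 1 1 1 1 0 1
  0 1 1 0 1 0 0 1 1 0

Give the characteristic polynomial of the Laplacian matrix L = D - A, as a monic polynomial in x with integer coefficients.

x^10 - 56x^9 + 1374x^8 - 19370x^7 + 172750x^6 - 1009746x^5 + 3863927x^4 - 9322382x^3 + 12849210x^2 - 7695460x

With the vertex order [0, 1, 2, 3, 4, 5, 6, 7, 8, 9], the degrees are [4, 6, 6, 3, 6, 6, 5, 7, 8, 5], giving D = diag(4, 6, 6, 3, 6, 6, 5, 7, 8, 5) and L = D - A. L has integer entries, so p(x) = det(xI - L) has integer coefficients. Expanding the determinant yields x^10 - 56x^9 + 1374x^8 - 19370x^7 + 172750x^6 - 1009746x^5 + 3863927x^4 - 9322382x^3 + 12849210x^2 - 7695460x. The coefficient of x^9 equals -trace(L) = -56, matching the sum of degrees. By the matrix-tree theorem the graph has (1/10) * product of the nonzero eigenvalues = 769546 spanning trees.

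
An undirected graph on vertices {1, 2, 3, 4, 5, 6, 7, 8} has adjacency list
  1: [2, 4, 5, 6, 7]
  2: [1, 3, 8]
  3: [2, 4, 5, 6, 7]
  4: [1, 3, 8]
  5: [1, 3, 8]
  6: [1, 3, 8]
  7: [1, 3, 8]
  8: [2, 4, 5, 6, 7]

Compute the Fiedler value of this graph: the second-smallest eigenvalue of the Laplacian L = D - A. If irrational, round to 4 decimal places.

Reading degrees in the order [1, 2, 3, 4, 5, 6, 7, 8] gives [5, 3, 5, 3, 3, 3, 3, 5]; set D = diag(5, 3, 5, 3, 3, 3, 3, 5) and form L = D - A. The smallest Laplacian eigenvalue is always 0. The next one, lambda_2 = 3, measures how hard the graph is to disconnect: larger values mean better connectivity.

3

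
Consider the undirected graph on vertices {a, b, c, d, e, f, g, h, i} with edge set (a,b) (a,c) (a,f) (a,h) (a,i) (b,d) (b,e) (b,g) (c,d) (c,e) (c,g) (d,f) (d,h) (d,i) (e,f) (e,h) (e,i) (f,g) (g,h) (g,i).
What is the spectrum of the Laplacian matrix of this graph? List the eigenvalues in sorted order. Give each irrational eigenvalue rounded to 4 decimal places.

[0, 4, 4, 4, 4, 5, 5, 5, 9]

Reading degrees in the order [a, b, c, d, e, f, g, h, i] gives [5, 4, 4, 5, 5, 4, 5, 4, 4]; set D = diag(5, 4, 4, 5, 5, 4, 5, 4, 4) and form L = D - A. L is symmetric positive semidefinite, so every eigenvalue is real and nonnegative. By the matrix-tree theorem the graph has (1/9) * product of the nonzero eigenvalues = 32000 spanning trees. The eigenvalues sum to 40, which equals trace(L) = 2|E|.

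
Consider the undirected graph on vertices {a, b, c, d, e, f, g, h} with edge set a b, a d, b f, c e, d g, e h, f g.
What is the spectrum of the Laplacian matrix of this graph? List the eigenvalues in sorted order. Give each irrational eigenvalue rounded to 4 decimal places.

[0, 0, 1, 1.3820, 1.3820, 3, 3.6180, 3.6180]

With the vertex order [a, b, c, d, e, f, g, h], the degrees are [2, 2, 1, 2, 2, 2, 2, 1], giving D = diag(2, 2, 1, 2, 2, 2, 2, 1) and L = D - A. L is symmetric positive semidefinite, so every eigenvalue is real and nonnegative. The 2 zero eigenvalues correspond to the 2 connected components.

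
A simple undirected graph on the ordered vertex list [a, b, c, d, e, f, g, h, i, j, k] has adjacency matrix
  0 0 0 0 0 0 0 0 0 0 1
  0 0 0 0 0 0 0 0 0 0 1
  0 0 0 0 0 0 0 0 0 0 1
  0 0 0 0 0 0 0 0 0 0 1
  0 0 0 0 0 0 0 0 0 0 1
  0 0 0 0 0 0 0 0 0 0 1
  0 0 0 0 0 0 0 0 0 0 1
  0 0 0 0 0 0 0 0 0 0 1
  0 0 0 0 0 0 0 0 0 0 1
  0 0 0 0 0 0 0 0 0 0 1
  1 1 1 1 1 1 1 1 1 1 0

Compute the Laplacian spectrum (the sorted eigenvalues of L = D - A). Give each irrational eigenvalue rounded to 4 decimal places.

[0, 1, 1, 1, 1, 1, 1, 1, 1, 1, 11]

Each diagonal entry of L is the vertex degree and each off-diagonal entry is -1 where an edge is present, 0 otherwise; in the order [a, b, c, d, e, f, g, h, i, j, k] the diagonal is [1, 1, 1, 1, 1, 1, 1, 1, 1, 1, 10]. L is symmetric positive semidefinite, so every eigenvalue is real and nonnegative. The single zero eigenvalue shows the graph is connected.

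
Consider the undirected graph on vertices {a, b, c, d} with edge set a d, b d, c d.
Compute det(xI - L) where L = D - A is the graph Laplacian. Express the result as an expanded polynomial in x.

x^4 - 6x^3 + 9x^2 - 4x

Reading degrees in the order [a, b, c, d] gives [1, 1, 1, 3]; set D = diag(1, 1, 1, 3) and form L = D - A. Computing det(xI - L) by cofactor expansion (or equivalently via sum-over-permutations) gives x^4 - 6x^3 + 9x^2 - 4x. Since p(0) = det(-L) = 0, x divides p(x). There is one zero in the spectrum, matching the 1 component. By the matrix-tree theorem the graph has (1/4) * product of the nonzero eigenvalues = 1 spanning tree.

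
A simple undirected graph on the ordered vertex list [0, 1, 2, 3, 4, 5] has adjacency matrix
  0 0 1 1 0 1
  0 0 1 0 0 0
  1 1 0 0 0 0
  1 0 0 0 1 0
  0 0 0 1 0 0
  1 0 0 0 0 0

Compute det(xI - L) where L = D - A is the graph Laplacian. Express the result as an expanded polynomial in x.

x^6 - 10x^5 + 35x^4 - 52x^3 + 31x^2 - 6x

Each diagonal entry of L is the vertex degree and each off-diagonal entry is -1 where an edge is present, 0 otherwise; in the order [0, 1, 2, 3, 4, 5] the diagonal is [3, 1, 2, 2, 1, 1]. Computing det(xI - L) by cofactor expansion (or equivalently via sum-over-permutations) gives x^6 - 10x^5 + 35x^4 - 52x^3 + 31x^2 - 6x. The coefficient of x^5 equals -trace(L) = -10, matching the sum of degrees. The eigenvalues sum to 10, which equals trace(L) = 2|E|.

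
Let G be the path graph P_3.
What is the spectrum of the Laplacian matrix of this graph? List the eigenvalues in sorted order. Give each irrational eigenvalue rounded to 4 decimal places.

The graph has 3 vertices and degree multiset [2, 1, 1]; D is the diagonal matrix of degrees and L = D - A. The multiplicity of 0 as a Laplacian eigenvalue equals the number of connected components. The single zero eigenvalue shows the graph is connected. There is one zero in the spectrum, matching the 1 component.

[0, 1, 3]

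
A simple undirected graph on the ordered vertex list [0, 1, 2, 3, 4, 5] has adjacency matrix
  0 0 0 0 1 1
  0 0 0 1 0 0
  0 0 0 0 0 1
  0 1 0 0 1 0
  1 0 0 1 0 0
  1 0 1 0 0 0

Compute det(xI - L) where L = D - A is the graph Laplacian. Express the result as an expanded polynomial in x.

x^6 - 10x^5 + 36x^4 - 56x^3 + 35x^2 - 6x

Each diagonal entry of L is the vertex degree and each off-diagonal entry is -1 where an edge is present, 0 otherwise; in the order [0, 1, 2, 3, 4, 5] the diagonal is [2, 1, 1, 2, 2, 2]. L has integer entries, so p(x) = det(xI - L) has integer coefficients. Expanding the determinant yields x^6 - 10x^5 + 36x^4 - 56x^3 + 35x^2 - 6x. The constant term is 0 because L is singular (the all-ones vector lies in its kernel). By the matrix-tree theorem the graph has (1/6) * product of the nonzero eigenvalues = 1 spanning tree.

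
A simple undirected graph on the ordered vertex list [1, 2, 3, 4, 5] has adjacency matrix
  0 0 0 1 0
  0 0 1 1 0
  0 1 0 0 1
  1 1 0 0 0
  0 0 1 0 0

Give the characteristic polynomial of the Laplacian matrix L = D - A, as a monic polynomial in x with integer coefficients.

x^5 - 8x^4 + 21x^3 - 20x^2 + 5x

Each diagonal entry of L is the vertex degree and each off-diagonal entry is -1 where an edge is present, 0 otherwise; in the order [1, 2, 3, 4, 5] the diagonal is [1, 2, 2, 2, 1]. L has integer entries, so p(x) = det(xI - L) has integer coefficients. Expanding the determinant yields x^5 - 8x^4 + 21x^3 - 20x^2 + 5x. Since p(0) = det(-L) = 0, x divides p(x). There is one zero in the spectrum, matching the 1 component.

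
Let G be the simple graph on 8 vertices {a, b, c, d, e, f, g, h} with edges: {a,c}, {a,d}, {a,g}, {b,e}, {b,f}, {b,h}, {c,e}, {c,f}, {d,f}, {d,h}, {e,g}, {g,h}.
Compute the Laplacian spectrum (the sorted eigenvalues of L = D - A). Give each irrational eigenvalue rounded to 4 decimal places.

Each diagonal entry of L is the vertex degree and each off-diagonal entry is -1 where an edge is present, 0 otherwise; in the order [a, b, c, d, e, f, g, h] the diagonal is [3, 3, 3, 3, 3, 3, 3, 3]. Since every row of L sums to 0, the all-ones vector is in the kernel and 0 is an eigenvalue. The single zero eigenvalue shows the graph is connected. There is one zero in the spectrum, matching the 1 component.

[0, 2, 2, 2, 4, 4, 4, 6]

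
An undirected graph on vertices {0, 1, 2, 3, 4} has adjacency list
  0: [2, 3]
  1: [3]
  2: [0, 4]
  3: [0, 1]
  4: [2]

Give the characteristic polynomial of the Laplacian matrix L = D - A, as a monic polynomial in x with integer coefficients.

x^5 - 8x^4 + 21x^3 - 20x^2 + 5x

With the vertex order [0, 1, 2, 3, 4], the degrees are [2, 1, 2, 2, 1], giving D = diag(2, 1, 2, 2, 1) and L = D - A. L has integer entries, so p(x) = det(xI - L) has integer coefficients. Expanding the determinant yields x^5 - 8x^4 + 21x^3 - 20x^2 + 5x. Since p(0) = det(-L) = 0, x divides p(x). There is one zero in the spectrum, matching the 1 component.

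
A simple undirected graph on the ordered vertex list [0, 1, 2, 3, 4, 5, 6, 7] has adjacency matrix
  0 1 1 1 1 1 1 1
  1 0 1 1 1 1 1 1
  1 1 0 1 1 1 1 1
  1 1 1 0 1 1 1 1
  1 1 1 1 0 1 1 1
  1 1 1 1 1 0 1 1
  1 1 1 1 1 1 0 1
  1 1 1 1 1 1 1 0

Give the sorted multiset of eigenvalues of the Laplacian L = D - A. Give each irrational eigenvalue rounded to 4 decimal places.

[0, 8, 8, 8, 8, 8, 8, 8]

Each diagonal entry of L is the vertex degree and each off-diagonal entry is -1 where an edge is present, 0 otherwise; in the order [0, 1, 2, 3, 4, 5, 6, 7] the diagonal is [7, 7, 7, 7, 7, 7, 7, 7]. The multiplicity of 0 as a Laplacian eigenvalue equals the number of connected components.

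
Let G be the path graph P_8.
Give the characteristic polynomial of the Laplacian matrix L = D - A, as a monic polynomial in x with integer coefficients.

The graph has 8 vertices and degree multiset [2, 2, 2, 2, 2, 2, 1, 1]; D is the diagonal matrix of degrees and L = D - A. Computing det(xI - L) by cofactor expansion (or equivalently via sum-over-permutations) gives x^8 - 14x^7 + 78x^6 - 220x^5 + 330x^4 - 252x^3 + 84x^2 - 8x. The coefficient of x^7 equals -trace(L) = -14, matching the sum of degrees.

x^8 - 14x^7 + 78x^6 - 220x^5 + 330x^4 - 252x^3 + 84x^2 - 8x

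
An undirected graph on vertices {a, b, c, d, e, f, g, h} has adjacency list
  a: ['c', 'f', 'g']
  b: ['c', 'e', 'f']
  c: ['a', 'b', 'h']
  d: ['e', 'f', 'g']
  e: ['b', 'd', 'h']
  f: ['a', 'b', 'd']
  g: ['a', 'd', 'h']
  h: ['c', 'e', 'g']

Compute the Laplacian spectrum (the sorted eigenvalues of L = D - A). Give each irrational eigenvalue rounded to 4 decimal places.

Each diagonal entry of L is the vertex degree and each off-diagonal entry is -1 where an edge is present, 0 otherwise; in the order [a, b, c, d, e, f, g, h] the diagonal is [3, 3, 3, 3, 3, 3, 3, 3]. Since every row of L sums to 0, the all-ones vector is in the kernel and 0 is an eigenvalue. There is one zero in the spectrum, matching the 1 component. The largest eigenvalue, 6, is at most the vertex count 8.

[0, 2, 2, 2, 4, 4, 4, 6]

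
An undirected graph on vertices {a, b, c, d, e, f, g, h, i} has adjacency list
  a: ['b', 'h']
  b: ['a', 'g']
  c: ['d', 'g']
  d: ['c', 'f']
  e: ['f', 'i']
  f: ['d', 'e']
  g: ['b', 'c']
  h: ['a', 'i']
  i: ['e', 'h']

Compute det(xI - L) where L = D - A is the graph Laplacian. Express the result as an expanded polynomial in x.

With the vertex order [a, b, c, d, e, f, g, h, i], the degrees are [2, 2, 2, 2, 2, 2, 2, 2, 2], giving D = diag(2, 2, 2, 2, 2, 2, 2, 2, 2) and L = D - A. Computing det(xI - L) by cofactor expansion (or equivalently via sum-over-permutations) gives x^9 - 18x^8 + 135x^7 - 546x^6 + 1287x^5 - 1782x^4 + 1386x^3 - 540x^2 + 81x. Since p(0) = det(-L) = 0, x divides p(x). The eigenvalues sum to 18, which equals trace(L) = 2|E|. By the matrix-tree theorem the graph has (1/9) * product of the nonzero eigenvalues = 9 spanning trees.

x^9 - 18x^8 + 135x^7 - 546x^6 + 1287x^5 - 1782x^4 + 1386x^3 - 540x^2 + 81x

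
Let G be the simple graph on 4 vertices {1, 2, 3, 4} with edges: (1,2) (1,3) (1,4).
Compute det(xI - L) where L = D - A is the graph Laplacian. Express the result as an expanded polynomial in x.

x^4 - 6x^3 + 9x^2 - 4x

Each diagonal entry of L is the vertex degree and each off-diagonal entry is -1 where an edge is present, 0 otherwise; in the order [1, 2, 3, 4] the diagonal is [3, 1, 1, 1]. The eigenvalues of L are [0, 1, 1, 4]; the characteristic polynomial is the product of (x - lambda_i), which multiplies out to x^4 - 6x^3 + 9x^2 - 4x. Since p(0) = det(-L) = 0, x divides p(x). By the matrix-tree theorem the graph has (1/4) * product of the nonzero eigenvalues = 1 spanning tree. The largest eigenvalue, 4, is at most the vertex count 4.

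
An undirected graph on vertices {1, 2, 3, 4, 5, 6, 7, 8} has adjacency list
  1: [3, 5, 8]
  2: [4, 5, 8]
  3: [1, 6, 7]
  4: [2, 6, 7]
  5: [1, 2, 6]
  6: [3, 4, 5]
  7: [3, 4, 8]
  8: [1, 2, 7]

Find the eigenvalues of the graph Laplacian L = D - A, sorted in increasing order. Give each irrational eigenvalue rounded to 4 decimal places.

Reading degrees in the order [1, 2, 3, 4, 5, 6, 7, 8] gives [3, 3, 3, 3, 3, 3, 3, 3]; set D = diag(3, 3, 3, 3, 3, 3, 3, 3) and form L = D - A. Since every row of L sums to 0, the all-ones vector is in the kernel and 0 is an eigenvalue. The single zero eigenvalue shows the graph is connected. There is one zero in the spectrum, matching the 1 component.

[0, 2, 2, 2, 4, 4, 4, 6]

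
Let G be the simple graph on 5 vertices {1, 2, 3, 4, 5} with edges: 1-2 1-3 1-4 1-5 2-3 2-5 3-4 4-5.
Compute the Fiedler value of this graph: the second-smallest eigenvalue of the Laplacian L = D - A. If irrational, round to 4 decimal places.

3

With the vertex order [1, 2, 3, 4, 5], the degrees are [4, 3, 3, 3, 3], giving D = diag(4, 3, 3, 3, 3) and L = D - A. The smallest Laplacian eigenvalue is always 0. The next one, lambda_2 = 3, measures how hard the graph is to disconnect: larger values mean better connectivity.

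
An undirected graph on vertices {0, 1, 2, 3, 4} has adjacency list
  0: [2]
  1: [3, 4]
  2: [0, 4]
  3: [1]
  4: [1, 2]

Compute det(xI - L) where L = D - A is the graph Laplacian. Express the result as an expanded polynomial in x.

x^5 - 8x^4 + 21x^3 - 20x^2 + 5x

Reading degrees in the order [0, 1, 2, 3, 4] gives [1, 2, 2, 1, 2]; set D = diag(1, 2, 2, 1, 2) and form L = D - A. L has integer entries, so p(x) = det(xI - L) has integer coefficients. Expanding the determinant yields x^5 - 8x^4 + 21x^3 - 20x^2 + 5x. The constant term is 0 because L is singular (the all-ones vector lies in its kernel). The largest eigenvalue, 3.6180, is at most the vertex count 5.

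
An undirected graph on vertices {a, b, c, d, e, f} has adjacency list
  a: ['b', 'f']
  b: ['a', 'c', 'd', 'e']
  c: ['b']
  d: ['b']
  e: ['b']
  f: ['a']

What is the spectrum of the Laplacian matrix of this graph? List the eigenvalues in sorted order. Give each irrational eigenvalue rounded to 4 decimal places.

Each diagonal entry of L is the vertex degree and each off-diagonal entry is -1 where an edge is present, 0 otherwise; in the order [a, b, c, d, e, f] the diagonal is [2, 4, 1, 1, 1, 1]. Diagonalising L (or applying a numerical eigensolver to the 6x6 matrix) gives the spectrum above.

[0, 0.4859, 1, 1, 2.4280, 5.0861]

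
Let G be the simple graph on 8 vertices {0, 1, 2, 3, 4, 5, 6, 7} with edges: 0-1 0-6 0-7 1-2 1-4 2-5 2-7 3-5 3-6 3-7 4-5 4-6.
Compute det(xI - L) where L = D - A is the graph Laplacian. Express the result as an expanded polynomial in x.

x^8 - 24x^7 + 240x^6 - 1296x^5 + 4080x^4 - 7488x^3 + 7424x^2 - 3072x

Reading degrees in the order [0, 1, 2, 3, 4, 5, 6, 7] gives [3, 3, 3, 3, 3, 3, 3, 3]; set D = diag(3, 3, 3, 3, 3, 3, 3, 3) and form L = D - A. L has integer entries, so p(x) = det(xI - L) has integer coefficients. Expanding the determinant yields x^8 - 24x^7 + 240x^6 - 1296x^5 + 4080x^4 - 7488x^3 + 7424x^2 - 3072x. Since p(0) = det(-L) = 0, x divides p(x). By the matrix-tree theorem the graph has (1/8) * product of the nonzero eigenvalues = 384 spanning trees.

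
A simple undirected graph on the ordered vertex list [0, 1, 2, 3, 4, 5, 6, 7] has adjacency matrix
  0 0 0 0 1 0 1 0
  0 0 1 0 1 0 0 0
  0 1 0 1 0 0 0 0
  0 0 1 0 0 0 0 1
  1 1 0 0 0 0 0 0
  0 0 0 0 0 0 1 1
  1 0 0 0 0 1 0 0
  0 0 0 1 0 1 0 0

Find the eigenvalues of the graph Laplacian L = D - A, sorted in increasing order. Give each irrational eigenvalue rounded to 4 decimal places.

Reading degrees in the order [0, 1, 2, 3, 4, 5, 6, 7] gives [2, 2, 2, 2, 2, 2, 2, 2]; set D = diag(2, 2, 2, 2, 2, 2, 2, 2) and form L = D - A. Diagonalising L (or applying a numerical eigensolver to the 8x8 matrix) gives the spectrum above.

[0, 0.5858, 0.5858, 2, 2, 3.4142, 3.4142, 4]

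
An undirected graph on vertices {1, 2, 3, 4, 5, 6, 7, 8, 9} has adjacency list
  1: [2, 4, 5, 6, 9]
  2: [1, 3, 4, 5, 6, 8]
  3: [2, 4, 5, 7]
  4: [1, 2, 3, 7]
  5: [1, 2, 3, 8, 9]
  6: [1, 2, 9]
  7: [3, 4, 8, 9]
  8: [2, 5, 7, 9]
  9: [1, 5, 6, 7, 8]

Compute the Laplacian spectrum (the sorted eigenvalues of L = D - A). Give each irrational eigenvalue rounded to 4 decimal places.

[0, 2.3625, 3.1234, 3.9545, 4.5613, 5.0603, 6.5437, 6.8839, 7.5102]

Each diagonal entry of L is the vertex degree and each off-diagonal entry is -1 where an edge is present, 0 otherwise; in the order [1, 2, 3, 4, 5, 6, 7, 8, 9] the diagonal is [5, 6, 4, 4, 5, 3, 4, 4, 5]. The multiplicity of 0 as a Laplacian eigenvalue equals the number of connected components. The single zero eigenvalue shows the graph is connected. The largest eigenvalue, 7.5102, is at most the vertex count 9. There is one zero in the spectrum, matching the 1 component.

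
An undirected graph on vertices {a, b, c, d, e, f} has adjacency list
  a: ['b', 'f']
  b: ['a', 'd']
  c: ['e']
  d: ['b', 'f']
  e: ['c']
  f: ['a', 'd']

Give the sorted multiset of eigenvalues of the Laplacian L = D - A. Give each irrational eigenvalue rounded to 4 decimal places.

Each diagonal entry of L is the vertex degree and each off-diagonal entry is -1 where an edge is present, 0 otherwise; in the order [a, b, c, d, e, f] the diagonal is [2, 2, 1, 2, 1, 2]. The multiplicity of 0 as a Laplacian eigenvalue equals the number of connected components. The 2 zero eigenvalues correspond to the 2 connected components. The largest eigenvalue, 4, is at most the vertex count 6. There are 2 zeros in the spectrum, matching the 2 components.

[0, 0, 2, 2, 2, 4]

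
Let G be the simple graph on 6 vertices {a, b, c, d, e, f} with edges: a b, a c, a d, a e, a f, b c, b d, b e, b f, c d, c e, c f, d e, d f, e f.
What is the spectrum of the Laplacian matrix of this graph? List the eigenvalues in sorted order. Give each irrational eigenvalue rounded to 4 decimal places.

[0, 6, 6, 6, 6, 6]

With the vertex order [a, b, c, d, e, f], the degrees are [5, 5, 5, 5, 5, 5], giving D = diag(5, 5, 5, 5, 5, 5) and L = D - A. Diagonalising L (or applying a numerical eigensolver to the 6x6 matrix) gives the spectrum above. The single zero eigenvalue shows the graph is connected. The largest eigenvalue, 6, is at most the vertex count 6.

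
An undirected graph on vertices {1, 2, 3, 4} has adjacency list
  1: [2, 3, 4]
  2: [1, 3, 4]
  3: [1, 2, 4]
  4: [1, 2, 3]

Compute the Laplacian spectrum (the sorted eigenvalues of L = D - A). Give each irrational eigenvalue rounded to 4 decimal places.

[0, 4, 4, 4]

With the vertex order [1, 2, 3, 4], the degrees are [3, 3, 3, 3], giving D = diag(3, 3, 3, 3) and L = D - A. Since every row of L sums to 0, the all-ones vector is in the kernel and 0 is an eigenvalue.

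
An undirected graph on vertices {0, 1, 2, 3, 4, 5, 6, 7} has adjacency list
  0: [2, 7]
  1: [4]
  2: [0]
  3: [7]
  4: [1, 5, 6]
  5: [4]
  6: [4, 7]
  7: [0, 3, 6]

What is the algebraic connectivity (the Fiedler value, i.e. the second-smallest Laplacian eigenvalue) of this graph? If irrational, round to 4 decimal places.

Each diagonal entry of L is the vertex degree and each off-diagonal entry is -1 where an edge is present, 0 otherwise; in the order [0, 1, 2, 3, 4, 5, 6, 7] the diagonal is [2, 1, 1, 1, 3, 1, 2, 3]. The smallest Laplacian eigenvalue is always 0. The next one, lambda_2 = 0.2137, measures how hard the graph is to disconnect: larger values mean better connectivity. The eigenvalues sum to 14, which equals trace(L) = 2|E|.

0.2137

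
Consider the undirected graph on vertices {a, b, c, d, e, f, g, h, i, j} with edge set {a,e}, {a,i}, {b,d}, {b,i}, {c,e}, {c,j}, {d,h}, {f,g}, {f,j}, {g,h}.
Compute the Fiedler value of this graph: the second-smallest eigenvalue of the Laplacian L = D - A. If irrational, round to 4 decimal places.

Reading degrees in the order [a, b, c, d, e, f, g, h, i, j] gives [2, 2, 2, 2, 2, 2, 2, 2, 2, 2]; set D = diag(2, 2, 2, 2, 2, 2, 2, 2, 2, 2) and form L = D - A. The smallest Laplacian eigenvalue is always 0. The next one, lambda_2 = 0.3820, measures how hard the graph is to disconnect: larger values mean better connectivity.

0.3820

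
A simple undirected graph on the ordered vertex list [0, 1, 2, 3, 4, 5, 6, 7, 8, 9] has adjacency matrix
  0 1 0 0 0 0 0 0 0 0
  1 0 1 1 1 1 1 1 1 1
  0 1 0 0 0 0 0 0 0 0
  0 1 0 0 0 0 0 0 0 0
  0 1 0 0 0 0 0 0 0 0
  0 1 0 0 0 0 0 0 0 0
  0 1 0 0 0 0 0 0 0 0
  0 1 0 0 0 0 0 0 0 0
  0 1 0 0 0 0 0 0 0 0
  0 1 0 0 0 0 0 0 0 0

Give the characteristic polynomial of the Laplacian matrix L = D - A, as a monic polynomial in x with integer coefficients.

Each diagonal entry of L is the vertex degree and each off-diagonal entry is -1 where an edge is present, 0 otherwise; in the order [0, 1, 2, 3, 4, 5, 6, 7, 8, 9] the diagonal is [1, 9, 1, 1, 1, 1, 1, 1, 1, 1]. L has integer entries, so p(x) = det(xI - L) has integer coefficients. Expanding the determinant yields x^10 - 18x^9 + 108x^8 - 336x^7 + 630x^6 - 756x^5 + 588x^4 - 288x^3 + 81x^2 - 10x. The constant term is 0 because L is singular (the all-ones vector lies in its kernel). The largest eigenvalue, 10, is at most the vertex count 10.

x^10 - 18x^9 + 108x^8 - 336x^7 + 630x^6 - 756x^5 + 588x^4 - 288x^3 + 81x^2 - 10x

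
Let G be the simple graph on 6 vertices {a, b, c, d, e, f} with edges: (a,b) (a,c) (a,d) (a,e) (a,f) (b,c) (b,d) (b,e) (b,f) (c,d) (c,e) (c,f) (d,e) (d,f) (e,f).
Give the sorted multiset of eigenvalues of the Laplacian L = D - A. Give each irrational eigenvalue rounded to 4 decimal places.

[0, 6, 6, 6, 6, 6]

With the vertex order [a, b, c, d, e, f], the degrees are [5, 5, 5, 5, 5, 5], giving D = diag(5, 5, 5, 5, 5, 5) and L = D - A. The multiplicity of 0 as a Laplacian eigenvalue equals the number of connected components. The single zero eigenvalue shows the graph is connected. By the matrix-tree theorem the graph has (1/6) * product of the nonzero eigenvalues = 1296 spanning trees.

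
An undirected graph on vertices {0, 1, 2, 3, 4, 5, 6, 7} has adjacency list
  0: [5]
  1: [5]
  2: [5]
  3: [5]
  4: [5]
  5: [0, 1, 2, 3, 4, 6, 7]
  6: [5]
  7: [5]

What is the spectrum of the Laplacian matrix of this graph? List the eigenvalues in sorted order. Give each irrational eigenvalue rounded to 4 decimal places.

Reading degrees in the order [0, 1, 2, 3, 4, 5, 6, 7] gives [1, 1, 1, 1, 1, 7, 1, 1]; set D = diag(1, 1, 1, 1, 1, 7, 1, 1) and form L = D - A. The multiplicity of 0 as a Laplacian eigenvalue equals the number of connected components. The single zero eigenvalue shows the graph is connected. The largest eigenvalue, 8, is at most the vertex count 8.

[0, 1, 1, 1, 1, 1, 1, 8]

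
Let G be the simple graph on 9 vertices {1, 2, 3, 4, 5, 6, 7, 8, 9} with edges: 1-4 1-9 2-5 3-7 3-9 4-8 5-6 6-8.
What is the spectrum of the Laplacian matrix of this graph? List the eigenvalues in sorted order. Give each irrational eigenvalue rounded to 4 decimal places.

[0, 0.1206, 0.4679, 1, 1.6527, 2.3473, 3, 3.5321, 3.8794]

Reading degrees in the order [1, 2, 3, 4, 5, 6, 7, 8, 9] gives [2, 1, 2, 2, 2, 2, 1, 2, 2]; set D = diag(2, 1, 2, 2, 2, 2, 1, 2, 2) and form L = D - A. The multiplicity of 0 as a Laplacian eigenvalue equals the number of connected components. There is one zero in the spectrum, matching the 1 component.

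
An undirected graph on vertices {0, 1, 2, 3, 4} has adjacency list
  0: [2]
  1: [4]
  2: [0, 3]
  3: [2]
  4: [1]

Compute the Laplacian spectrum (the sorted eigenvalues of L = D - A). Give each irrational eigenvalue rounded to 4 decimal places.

[0, 0, 1, 2, 3]

With the vertex order [0, 1, 2, 3, 4], the degrees are [1, 1, 2, 1, 1], giving D = diag(1, 1, 2, 1, 1) and L = D - A. L is symmetric positive semidefinite, so every eigenvalue is real and nonnegative. The 2 zero eigenvalues correspond to the 2 connected components. The largest eigenvalue, 3, is at most the vertex count 5. There are 2 zeros in the spectrum, matching the 2 components.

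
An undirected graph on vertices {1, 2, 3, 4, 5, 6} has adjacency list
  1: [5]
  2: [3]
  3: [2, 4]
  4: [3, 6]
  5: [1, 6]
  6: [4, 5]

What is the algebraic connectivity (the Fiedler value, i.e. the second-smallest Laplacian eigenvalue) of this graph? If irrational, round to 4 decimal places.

0.2679

Each diagonal entry of L is the vertex degree and each off-diagonal entry is -1 where an edge is present, 0 otherwise; in the order [1, 2, 3, 4, 5, 6] the diagonal is [1, 1, 2, 2, 2, 2]. Computing the eigenvalues of L and sorting gives [0, 0.2679, 1, 2, 3, 3.7321]. The Fiedler value lambda_2 = 0.2679 is strictly positive, so the graph is connected. By the matrix-tree theorem the graph has (1/6) * product of the nonzero eigenvalues = 1 spanning tree.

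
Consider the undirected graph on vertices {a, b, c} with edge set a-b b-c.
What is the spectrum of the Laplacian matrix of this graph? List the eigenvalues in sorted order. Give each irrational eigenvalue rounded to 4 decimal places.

[0, 1, 3]

Each diagonal entry of L is the vertex degree and each off-diagonal entry is -1 where an edge is present, 0 otherwise; in the order [a, b, c] the diagonal is [1, 2, 1]. The multiplicity of 0 as a Laplacian eigenvalue equals the number of connected components. The eigenvalues sum to 4, which equals trace(L) = 2|E|. There is one zero in the spectrum, matching the 1 component.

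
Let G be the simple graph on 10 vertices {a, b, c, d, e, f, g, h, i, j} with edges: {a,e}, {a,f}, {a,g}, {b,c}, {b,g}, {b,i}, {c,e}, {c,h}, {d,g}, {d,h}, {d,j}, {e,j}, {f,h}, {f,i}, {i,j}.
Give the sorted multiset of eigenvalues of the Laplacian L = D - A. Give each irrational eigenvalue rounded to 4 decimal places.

[0, 2, 2, 2, 2, 2, 5, 5, 5, 5]

Reading degrees in the order [a, b, c, d, e, f, g, h, i, j] gives [3, 3, 3, 3, 3, 3, 3, 3, 3, 3]; set D = diag(3, 3, 3, 3, 3, 3, 3, 3, 3, 3) and form L = D - A. Since every row of L sums to 0, the all-ones vector is in the kernel and 0 is an eigenvalue. The single zero eigenvalue shows the graph is connected. By the matrix-tree theorem the graph has (1/10) * product of the nonzero eigenvalues = 2000 spanning trees.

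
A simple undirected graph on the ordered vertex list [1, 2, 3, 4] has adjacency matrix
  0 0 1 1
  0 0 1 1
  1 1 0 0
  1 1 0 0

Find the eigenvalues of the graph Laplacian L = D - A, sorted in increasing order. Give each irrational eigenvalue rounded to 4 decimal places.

Each diagonal entry of L is the vertex degree and each off-diagonal entry is -1 where an edge is present, 0 otherwise; in the order [1, 2, 3, 4] the diagonal is [2, 2, 2, 2]. Diagonalising L (or applying a numerical eigensolver to the 4x4 matrix) gives the spectrum above. The largest eigenvalue, 4, is at most the vertex count 4.

[0, 2, 2, 4]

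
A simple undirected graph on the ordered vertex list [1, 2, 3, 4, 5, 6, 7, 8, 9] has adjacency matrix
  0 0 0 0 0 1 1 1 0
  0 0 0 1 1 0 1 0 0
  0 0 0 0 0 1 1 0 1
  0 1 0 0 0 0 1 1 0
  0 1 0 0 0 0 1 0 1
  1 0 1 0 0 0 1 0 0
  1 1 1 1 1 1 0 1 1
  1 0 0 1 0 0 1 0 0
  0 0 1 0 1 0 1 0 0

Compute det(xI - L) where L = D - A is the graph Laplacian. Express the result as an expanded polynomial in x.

x^9 - 32x^8 + 428x^7 - 3136x^6 + 13786x^5 - 37232x^4 + 60276x^3 - 53424x^2 + 19845x

With the vertex order [1, 2, 3, 4, 5, 6, 7, 8, 9], the degrees are [3, 3, 3, 3, 3, 3, 8, 3, 3], giving D = diag(3, 3, 3, 3, 3, 3, 8, 3, 3) and L = D - A. L has integer entries, so p(x) = det(xI - L) has integer coefficients. Expanding the determinant yields x^9 - 32x^8 + 428x^7 - 3136x^6 + 13786x^5 - 37232x^4 + 60276x^3 - 53424x^2 + 19845x. The constant term is 0 because L is singular (the all-ones vector lies in its kernel). By the matrix-tree theorem the graph has (1/9) * product of the nonzero eigenvalues = 2205 spanning trees.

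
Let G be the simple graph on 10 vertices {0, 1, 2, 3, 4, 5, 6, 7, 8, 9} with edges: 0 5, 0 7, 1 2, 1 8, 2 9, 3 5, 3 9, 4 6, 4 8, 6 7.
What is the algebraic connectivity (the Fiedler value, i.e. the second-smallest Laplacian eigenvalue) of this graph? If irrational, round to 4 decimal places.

Each diagonal entry of L is the vertex degree and each off-diagonal entry is -1 where an edge is present, 0 otherwise; in the order [0, 1, 2, 3, 4, 5, 6, 7, 8, 9] the diagonal is [2, 2, 2, 2, 2, 2, 2, 2, 2, 2]. The sorted Laplacian eigenvalues are [0, 0.3820, 0.3820, 1.3820, 1.3820, 2.6180, 2.6180, 3.6180, 3.6180, 4]; the algebraic connectivity is the second entry, 0.3820. There is one zero in the spectrum, matching the 1 component. The largest eigenvalue, 4, is at most the vertex count 10.

0.3820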